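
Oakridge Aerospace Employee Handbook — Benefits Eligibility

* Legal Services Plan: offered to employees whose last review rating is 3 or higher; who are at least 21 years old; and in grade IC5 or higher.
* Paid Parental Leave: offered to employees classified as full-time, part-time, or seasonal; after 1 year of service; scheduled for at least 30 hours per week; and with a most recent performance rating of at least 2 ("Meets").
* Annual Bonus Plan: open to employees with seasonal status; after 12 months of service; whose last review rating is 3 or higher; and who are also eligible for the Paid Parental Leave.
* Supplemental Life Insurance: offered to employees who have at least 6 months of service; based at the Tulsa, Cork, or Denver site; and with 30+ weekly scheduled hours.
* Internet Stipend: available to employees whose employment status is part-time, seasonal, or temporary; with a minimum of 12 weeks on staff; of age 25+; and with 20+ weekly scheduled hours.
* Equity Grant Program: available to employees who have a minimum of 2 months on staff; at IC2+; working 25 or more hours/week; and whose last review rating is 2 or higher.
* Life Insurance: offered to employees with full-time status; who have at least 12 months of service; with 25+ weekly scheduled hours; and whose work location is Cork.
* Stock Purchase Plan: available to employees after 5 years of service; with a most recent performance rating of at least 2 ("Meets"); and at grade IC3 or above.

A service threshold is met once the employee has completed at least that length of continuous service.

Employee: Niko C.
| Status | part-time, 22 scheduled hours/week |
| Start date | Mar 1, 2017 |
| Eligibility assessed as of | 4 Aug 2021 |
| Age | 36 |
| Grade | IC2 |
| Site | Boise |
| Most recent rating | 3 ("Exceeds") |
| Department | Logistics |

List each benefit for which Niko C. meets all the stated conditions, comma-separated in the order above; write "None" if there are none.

Internet Stipend

Service from Mar 1, 2017 to 4 Aug 2021: 1617 days.
Legal Services Plan — rating 3 ≥ 3 ✓; age 36 ≥ 21 ✓; grade IC2 < IC5 ✗ → not eligible.
Paid Parental Leave — status part-time ✓; service 1617 days ≥ 1 year (≈365 days) ✓; 22 hrs/wk < 30 ✗ → not eligible.
Annual Bonus Plan — status part-time ✗ (requires seasonal) → not eligible.
Supplemental Life Insurance — service 1617 days ≥ 6 months (≈180 days) ✓; site Boise ✗ (not Tulsa, Cork, or Denver) → not eligible.
Internet Stipend — status part-time ✓; service 1617 days ≥ 12 weeks (≈84 days) ✓; age 36 ≥ 25 ✓; 22 hrs/wk ≥ 20 ✓ → eligible.
Equity Grant Program — service 1617 days ≥ 2 months (≈60 days) ✓; grade IC2 ≥ IC2 ✓; 22 hrs/wk < 25 ✗ → not eligible.
Life Insurance — status part-time ✗ (requires full-time) → not eligible.
Stock Purchase Plan — service 1617 days < 5 years (≈1825 days) ✗ → not eligible.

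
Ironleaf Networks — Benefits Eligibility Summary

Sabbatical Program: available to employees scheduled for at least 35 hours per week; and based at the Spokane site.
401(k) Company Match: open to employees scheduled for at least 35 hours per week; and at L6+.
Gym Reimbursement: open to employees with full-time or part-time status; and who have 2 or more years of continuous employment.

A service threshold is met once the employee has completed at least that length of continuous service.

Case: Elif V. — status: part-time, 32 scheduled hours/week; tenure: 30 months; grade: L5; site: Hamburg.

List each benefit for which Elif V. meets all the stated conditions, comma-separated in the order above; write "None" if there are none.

Sabbatical Program — 32 hrs/wk < 35 ✗ → not eligible.
401(k) Company Match — 32 hrs/wk < 35 ✗ → not eligible.
Gym Reimbursement — status part-time ✓; service 30 months ≥ 2 years (≈730 days) ✓ → eligible.

Gym Reimbursement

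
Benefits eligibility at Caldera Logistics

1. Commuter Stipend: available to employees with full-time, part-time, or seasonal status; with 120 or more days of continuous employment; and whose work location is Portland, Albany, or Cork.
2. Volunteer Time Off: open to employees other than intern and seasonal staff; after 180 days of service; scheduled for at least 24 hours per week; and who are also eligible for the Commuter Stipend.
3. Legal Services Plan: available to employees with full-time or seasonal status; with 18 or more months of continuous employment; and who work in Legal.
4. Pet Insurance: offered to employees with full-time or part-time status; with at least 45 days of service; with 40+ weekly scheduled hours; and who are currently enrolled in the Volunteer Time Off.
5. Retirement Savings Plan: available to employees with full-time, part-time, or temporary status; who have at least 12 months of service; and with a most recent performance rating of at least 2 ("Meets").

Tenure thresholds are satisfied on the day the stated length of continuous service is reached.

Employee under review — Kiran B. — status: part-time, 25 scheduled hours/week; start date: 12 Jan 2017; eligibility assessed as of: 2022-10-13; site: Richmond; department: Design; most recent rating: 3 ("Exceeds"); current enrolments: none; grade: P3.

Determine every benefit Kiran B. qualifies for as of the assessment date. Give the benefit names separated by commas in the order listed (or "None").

Retirement Savings Plan

Service from 12 Jan 2017 to 2022-10-13: 2100 days.
Commuter Stipend — status part-time ✓; service 2100 days ≥ 120 days ✓; site Richmond ✗ (not Portland, Albany, or Cork) → not eligible.
Volunteer Time Off — status part-time ✓ (not excluded); service 2100 days ≥ 180 days ✓; 25 hrs/wk ≥ 24 ✓; not eligible for Commuter Stipend ✗ → not eligible.
Legal Services Plan — status part-time ✗ (requires full-time or seasonal) → not eligible.
Pet Insurance — status part-time ✓; service 2100 days ≥ 45 days ✓; 25 hrs/wk < 40 ✗ → not eligible.
Retirement Savings Plan — status part-time ✓; service 2100 days ≥ 12 months (≈360 days) ✓; rating 3 ≥ 2 ✓ → eligible.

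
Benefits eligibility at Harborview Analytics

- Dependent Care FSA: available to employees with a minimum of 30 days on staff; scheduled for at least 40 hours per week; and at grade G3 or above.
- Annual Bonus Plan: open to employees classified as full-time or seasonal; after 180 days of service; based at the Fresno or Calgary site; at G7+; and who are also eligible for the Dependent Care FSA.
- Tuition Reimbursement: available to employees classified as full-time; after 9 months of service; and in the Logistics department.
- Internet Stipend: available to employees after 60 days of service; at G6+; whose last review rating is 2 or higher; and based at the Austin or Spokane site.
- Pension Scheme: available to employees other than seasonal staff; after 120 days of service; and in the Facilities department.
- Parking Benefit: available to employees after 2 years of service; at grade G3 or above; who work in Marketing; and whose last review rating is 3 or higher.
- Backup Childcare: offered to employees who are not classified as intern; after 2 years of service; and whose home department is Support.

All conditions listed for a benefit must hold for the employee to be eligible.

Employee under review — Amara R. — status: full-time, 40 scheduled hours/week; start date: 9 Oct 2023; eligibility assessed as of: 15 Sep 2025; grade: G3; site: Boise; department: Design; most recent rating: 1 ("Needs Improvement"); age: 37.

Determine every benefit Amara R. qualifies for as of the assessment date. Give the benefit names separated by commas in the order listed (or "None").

Dependent Care FSA

Service from 9 Oct 2023 to 15 Sep 2025: 707 days.
Dependent Care FSA — service 707 days ≥ 30 days ✓; 40 hrs/wk ≥ 40 ✓; grade G3 ≥ G3 ✓ → eligible.
Annual Bonus Plan — status full-time ✓; service 707 days ≥ 180 days ✓; site Boise ✗ (not Fresno or Calgary) → not eligible.
Tuition Reimbursement — status full-time ✓; service 707 days ≥ 9 months (≈270 days) ✓; dept Design ✗ → not eligible.
Internet Stipend — service 707 days ≥ 60 days ✓; grade G3 < G6 ✗ → not eligible.
Pension Scheme — status full-time ✓ (not excluded); service 707 days ≥ 120 days ✓; dept Design ✗ → not eligible.
Parking Benefit — service 707 days < 2 years (≈730 days) ✗ → not eligible.
Backup Childcare — status full-time ✓ (not excluded); service 707 days < 2 years (≈730 days) ✗ → not eligible.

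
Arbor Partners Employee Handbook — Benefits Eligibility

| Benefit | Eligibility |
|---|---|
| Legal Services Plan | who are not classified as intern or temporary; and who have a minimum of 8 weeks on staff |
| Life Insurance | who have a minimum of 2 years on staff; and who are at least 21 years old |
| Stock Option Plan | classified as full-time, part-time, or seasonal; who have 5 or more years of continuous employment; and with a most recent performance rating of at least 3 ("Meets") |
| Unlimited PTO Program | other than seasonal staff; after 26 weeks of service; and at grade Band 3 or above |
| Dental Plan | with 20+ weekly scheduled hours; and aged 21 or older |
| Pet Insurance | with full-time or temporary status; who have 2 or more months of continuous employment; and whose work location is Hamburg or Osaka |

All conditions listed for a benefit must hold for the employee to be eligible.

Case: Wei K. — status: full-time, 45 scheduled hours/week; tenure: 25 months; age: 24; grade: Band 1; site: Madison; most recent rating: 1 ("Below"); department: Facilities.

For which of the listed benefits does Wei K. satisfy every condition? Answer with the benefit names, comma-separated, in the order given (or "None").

Legal Services Plan, Life Insurance, Dental Plan

Legal Services Plan — status full-time ✓ (not excluded); service 25 months ≥ 8 weeks (≈56 days) ✓ → eligible.
Life Insurance — service 25 months ≥ 2 years (≈730 days) ✓; age 24 ≥ 21 ✓ → eligible.
Stock Option Plan — status full-time ✓; service 25 months < 5 years (≈1825 days) ✗ → not eligible.
Unlimited PTO Program — status full-time ✓ (not excluded); service 25 months ≥ 26 weeks (≈182 days) ✓; grade Band 1 < Band 3 ✗ → not eligible.
Dental Plan — 45 hrs/wk ≥ 20 ✓; age 24 ≥ 21 ✓ → eligible.
Pet Insurance — status full-time ✓; service 25 months ≥ 2 months ✓; site Madison ✗ (not Hamburg or Osaka) → not eligible.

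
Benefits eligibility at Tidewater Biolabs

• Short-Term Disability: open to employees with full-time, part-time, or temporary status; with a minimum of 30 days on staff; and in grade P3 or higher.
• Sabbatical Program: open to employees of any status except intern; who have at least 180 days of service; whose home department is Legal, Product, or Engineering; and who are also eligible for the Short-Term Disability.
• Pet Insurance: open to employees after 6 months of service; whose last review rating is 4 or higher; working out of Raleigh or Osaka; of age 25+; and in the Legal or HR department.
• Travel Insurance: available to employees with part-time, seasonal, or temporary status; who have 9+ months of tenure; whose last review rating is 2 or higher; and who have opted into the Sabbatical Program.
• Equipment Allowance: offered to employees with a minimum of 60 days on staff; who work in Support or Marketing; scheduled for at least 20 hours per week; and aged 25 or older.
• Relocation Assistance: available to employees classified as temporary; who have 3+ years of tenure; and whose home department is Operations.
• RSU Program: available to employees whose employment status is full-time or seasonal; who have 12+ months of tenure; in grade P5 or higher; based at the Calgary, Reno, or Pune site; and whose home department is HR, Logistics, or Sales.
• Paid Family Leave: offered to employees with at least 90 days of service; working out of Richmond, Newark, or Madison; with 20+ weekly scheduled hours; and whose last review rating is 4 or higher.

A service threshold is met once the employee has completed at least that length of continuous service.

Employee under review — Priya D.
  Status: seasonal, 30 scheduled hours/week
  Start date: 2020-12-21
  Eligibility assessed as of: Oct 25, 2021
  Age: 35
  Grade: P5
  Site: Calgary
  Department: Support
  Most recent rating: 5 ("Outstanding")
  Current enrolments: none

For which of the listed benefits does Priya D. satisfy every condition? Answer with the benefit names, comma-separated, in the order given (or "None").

Equipment Allowance

Service from 2020-12-21 to Oct 25, 2021: 308 days.
Short-Term Disability — status seasonal ✗ (requires full-time, part-time, or temporary) → not eligible.
Sabbatical Program — status seasonal ✓ (not excluded); service 308 days ≥ 180 days ✓; dept Support ✗ → not eligible.
Pet Insurance — service 308 days ≥ 6 months (≈180 days) ✓; rating 5 ≥ 4 ✓; site Calgary ✗ (not Raleigh or Osaka) → not eligible.
Travel Insurance — status seasonal ✓; service 308 days ≥ 9 months (≈270 days) ✓; rating 5 ≥ 2 ✓; not enrolled in Sabbatical Program ✗ → not eligible.
Equipment Allowance — service 308 days ≥ 60 days ✓; dept Support ✓; 30 hrs/wk ≥ 20 ✓; age 35 ≥ 25 ✓ → eligible.
Relocation Assistance — status seasonal ✗ (requires temporary) → not eligible.
RSU Program — status seasonal ✓; service 308 days < 12 months (≈360 days) ✗ → not eligible.
Paid Family Leave — service 308 days ≥ 90 days ✓; site Calgary ✗ (not Richmond, Newark, or Madison) → not eligible.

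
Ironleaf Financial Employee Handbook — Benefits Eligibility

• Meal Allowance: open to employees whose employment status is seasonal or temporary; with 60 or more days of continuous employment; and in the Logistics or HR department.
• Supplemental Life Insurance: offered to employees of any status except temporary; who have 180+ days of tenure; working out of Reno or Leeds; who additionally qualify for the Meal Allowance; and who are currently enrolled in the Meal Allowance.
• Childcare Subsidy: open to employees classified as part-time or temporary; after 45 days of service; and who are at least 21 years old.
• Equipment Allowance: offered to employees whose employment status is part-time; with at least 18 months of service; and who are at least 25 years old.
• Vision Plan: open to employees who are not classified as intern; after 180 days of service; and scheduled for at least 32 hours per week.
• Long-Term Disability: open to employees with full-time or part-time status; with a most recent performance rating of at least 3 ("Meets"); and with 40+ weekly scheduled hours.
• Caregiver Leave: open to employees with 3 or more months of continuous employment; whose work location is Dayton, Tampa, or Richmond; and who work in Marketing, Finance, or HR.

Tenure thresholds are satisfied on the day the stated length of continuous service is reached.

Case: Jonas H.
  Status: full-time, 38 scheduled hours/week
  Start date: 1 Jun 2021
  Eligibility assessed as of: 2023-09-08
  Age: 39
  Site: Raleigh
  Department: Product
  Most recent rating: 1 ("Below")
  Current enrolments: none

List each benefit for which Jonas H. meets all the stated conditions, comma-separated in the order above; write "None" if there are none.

Service from 1 Jun 2021 to 2023-09-08: 829 days.
Meal Allowance — status full-time ✗ (requires seasonal or temporary) → not eligible.
Supplemental Life Insurance — status full-time ✓ (not excluded); service 829 days ≥ 180 days ✓; site Raleigh ✗ (not Reno or Leeds) → not eligible.
Childcare Subsidy — status full-time ✗ (requires part-time or temporary) → not eligible.
Equipment Allowance — status full-time ✗ (requires part-time) → not eligible.
Vision Plan — status full-time ✓ (not excluded); service 829 days ≥ 180 days ✓; 38 hrs/wk ≥ 32 ✓ → eligible.
Long-Term Disability — status full-time ✓; rating 1 < 3 ✗ → not eligible.
Caregiver Leave — service 829 days ≥ 3 months (≈90 days) ✓; site Raleigh ✗ (not Dayton, Tampa, or Richmond) → not eligible.

Vision Plan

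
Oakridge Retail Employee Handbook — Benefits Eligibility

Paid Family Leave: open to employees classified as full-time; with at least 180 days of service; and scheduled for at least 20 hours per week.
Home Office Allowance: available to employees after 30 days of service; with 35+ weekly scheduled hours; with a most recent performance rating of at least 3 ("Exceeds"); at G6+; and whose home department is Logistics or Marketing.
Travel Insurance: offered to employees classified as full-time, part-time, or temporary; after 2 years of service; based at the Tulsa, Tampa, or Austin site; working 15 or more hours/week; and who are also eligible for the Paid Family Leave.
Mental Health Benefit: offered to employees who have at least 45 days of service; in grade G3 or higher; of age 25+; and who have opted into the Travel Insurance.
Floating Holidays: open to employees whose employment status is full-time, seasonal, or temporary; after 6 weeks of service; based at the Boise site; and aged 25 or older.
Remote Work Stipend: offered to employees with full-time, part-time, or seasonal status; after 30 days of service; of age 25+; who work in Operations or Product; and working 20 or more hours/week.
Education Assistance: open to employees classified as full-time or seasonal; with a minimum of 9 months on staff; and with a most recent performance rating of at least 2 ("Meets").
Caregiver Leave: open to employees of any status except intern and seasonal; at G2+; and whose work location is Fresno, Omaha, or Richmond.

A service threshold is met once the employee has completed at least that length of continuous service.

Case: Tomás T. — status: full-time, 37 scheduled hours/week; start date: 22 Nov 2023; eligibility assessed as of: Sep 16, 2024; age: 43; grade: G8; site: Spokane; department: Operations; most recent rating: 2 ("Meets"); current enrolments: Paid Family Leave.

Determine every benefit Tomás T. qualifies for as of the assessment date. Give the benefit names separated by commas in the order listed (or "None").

Paid Family Leave, Remote Work Stipend, Education Assistance

Service from 22 Nov 2023 to Sep 16, 2024: 299 days.
Paid Family Leave — status full-time ✓; service 299 days ≥ 180 days ✓; 37 hrs/wk ≥ 20 ✓ → eligible.
Home Office Allowance — service 299 days ≥ 30 days ✓; 37 hrs/wk ≥ 35 ✓; rating 2 < 3 ✗ → not eligible.
Travel Insurance — status full-time ✓; service 299 days < 2 years (≈730 days) ✗ → not eligible.
Mental Health Benefit — service 299 days ≥ 45 days ✓; grade G8 ≥ G3 ✓; age 43 ≥ 25 ✓; not enrolled in Travel Insurance ✗ → not eligible.
Floating Holidays — status full-time ✓; service 299 days ≥ 6 weeks (≈42 days) ✓; site Spokane ✗ (not Boise) → not eligible.
Remote Work Stipend — status full-time ✓; service 299 days ≥ 30 days ✓; age 43 ≥ 25 ✓; dept Operations ✓; 37 hrs/wk ≥ 20 ✓ → eligible.
Education Assistance — status full-time ✓; service 299 days ≥ 9 months (≈270 days) ✓; rating 2 ≥ 2 ✓ → eligible.
Caregiver Leave — status full-time ✓ (not excluded); grade G8 ≥ G2 ✓; site Spokane ✗ (not Fresno, Omaha, or Richmond) → not eligible.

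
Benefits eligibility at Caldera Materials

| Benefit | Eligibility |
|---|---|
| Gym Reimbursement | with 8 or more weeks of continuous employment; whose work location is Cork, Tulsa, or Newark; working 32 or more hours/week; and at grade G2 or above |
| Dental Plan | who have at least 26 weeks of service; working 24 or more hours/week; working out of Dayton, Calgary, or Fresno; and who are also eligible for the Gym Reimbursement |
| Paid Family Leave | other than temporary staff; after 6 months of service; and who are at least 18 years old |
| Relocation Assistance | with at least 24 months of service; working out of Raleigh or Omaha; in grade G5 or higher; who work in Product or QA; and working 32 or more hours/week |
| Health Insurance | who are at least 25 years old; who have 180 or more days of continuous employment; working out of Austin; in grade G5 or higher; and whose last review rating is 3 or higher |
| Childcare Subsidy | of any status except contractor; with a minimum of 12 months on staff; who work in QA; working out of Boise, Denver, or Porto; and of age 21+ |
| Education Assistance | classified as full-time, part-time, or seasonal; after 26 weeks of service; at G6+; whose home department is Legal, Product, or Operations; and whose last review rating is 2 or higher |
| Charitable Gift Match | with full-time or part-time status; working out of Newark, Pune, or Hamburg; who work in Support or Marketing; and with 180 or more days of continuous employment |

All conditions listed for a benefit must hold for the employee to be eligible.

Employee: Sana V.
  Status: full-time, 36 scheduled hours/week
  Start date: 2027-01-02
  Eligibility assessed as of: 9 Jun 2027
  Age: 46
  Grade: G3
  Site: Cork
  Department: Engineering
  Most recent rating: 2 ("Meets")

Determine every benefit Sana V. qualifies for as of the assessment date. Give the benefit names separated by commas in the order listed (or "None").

Service from 2027-01-02 to 9 Jun 2027: 158 days.
Gym Reimbursement — service 158 days ≥ 8 weeks (≈56 days) ✓; site Cork ✓; 36 hrs/wk ≥ 32 ✓; grade G3 ≥ G2 ✓ → eligible.
Dental Plan — service 158 days < 26 weeks (≈182 days) ✗ → not eligible.
Paid Family Leave — status full-time ✓ (not excluded); service 158 days < 6 months (≈180 days) ✗ → not eligible.
Relocation Assistance — service 158 days < 24 months (≈720 days) ✗ → not eligible.
Health Insurance — age 46 ≥ 25 ✓; service 158 days < 180 days ✗ → not eligible.
Childcare Subsidy — status full-time ✓ (not excluded); service 158 days < 12 months (≈360 days) ✗ → not eligible.
Education Assistance — status full-time ✓; service 158 days < 26 weeks (≈182 days) ✗ → not eligible.
Charitable Gift Match — status full-time ✓; site Cork ✗ (not Newark, Pune, or Hamburg) → not eligible.

Gym Reimbursement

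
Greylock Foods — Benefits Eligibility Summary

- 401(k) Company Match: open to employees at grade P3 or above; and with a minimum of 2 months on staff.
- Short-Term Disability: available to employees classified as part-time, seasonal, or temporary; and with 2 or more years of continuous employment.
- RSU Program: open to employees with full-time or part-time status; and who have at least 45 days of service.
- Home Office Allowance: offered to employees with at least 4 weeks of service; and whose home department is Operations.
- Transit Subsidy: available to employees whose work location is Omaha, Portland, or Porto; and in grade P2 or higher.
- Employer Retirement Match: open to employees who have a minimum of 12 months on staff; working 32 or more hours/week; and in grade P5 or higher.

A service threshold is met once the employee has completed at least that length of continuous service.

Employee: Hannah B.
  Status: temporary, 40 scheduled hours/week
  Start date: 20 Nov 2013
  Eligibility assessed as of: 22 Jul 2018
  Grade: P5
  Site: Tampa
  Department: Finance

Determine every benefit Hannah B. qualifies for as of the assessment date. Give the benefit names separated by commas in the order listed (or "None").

401(k) Company Match, Short-Term Disability, Employer Retirement Match

Service from 20 Nov 2013 to 22 Jul 2018: 1705 days.
401(k) Company Match — grade P5 ≥ P3 ✓; service 1705 days ≥ 2 months (≈60 days) ✓ → eligible.
Short-Term Disability — status temporary ✓; service 1705 days ≥ 2 years (≈730 days) ✓ → eligible.
RSU Program — status temporary ✗ (requires full-time or part-time) → not eligible.
Home Office Allowance — service 1705 days ≥ 4 weeks (≈28 days) ✓; dept Finance ✗ → not eligible.
Transit Subsidy — site Tampa ✗ (not Omaha, Portland, or Porto) → not eligible.
Employer Retirement Match — service 1705 days ≥ 12 months (≈360 days) ✓; 40 hrs/wk ≥ 32 ✓; grade P5 ≥ P5 ✓ → eligible.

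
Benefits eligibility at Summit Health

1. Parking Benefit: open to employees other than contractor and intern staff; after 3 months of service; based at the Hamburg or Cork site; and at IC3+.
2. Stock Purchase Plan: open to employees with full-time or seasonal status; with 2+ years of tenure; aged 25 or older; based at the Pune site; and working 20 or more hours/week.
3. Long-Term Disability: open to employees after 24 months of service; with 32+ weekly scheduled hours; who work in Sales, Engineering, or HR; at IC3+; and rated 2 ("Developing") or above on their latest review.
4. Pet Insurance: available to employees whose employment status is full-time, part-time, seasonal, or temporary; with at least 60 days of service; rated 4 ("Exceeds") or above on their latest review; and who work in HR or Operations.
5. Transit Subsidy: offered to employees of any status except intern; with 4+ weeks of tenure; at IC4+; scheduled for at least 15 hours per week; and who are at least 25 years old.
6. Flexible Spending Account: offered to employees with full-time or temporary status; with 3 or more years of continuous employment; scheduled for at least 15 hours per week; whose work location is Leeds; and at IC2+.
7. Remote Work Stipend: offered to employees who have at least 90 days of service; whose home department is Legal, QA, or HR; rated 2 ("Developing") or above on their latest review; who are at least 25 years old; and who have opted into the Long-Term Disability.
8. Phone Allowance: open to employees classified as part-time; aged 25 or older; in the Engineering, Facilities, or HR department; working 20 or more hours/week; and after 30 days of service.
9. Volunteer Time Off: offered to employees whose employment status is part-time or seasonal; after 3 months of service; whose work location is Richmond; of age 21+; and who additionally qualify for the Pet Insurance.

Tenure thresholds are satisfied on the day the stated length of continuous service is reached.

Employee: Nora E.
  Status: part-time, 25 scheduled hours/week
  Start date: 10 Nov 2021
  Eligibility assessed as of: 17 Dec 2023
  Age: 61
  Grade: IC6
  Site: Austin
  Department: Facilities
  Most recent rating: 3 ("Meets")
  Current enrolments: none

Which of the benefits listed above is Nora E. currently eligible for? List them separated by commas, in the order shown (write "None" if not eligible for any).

Service from 10 Nov 2021 to 17 Dec 2023: 767 days.
Parking Benefit — status part-time ✓ (not excluded); service 767 days ≥ 3 months (≈90 days) ✓; site Austin ✗ (not Hamburg or Cork) → not eligible.
Stock Purchase Plan — status part-time ✗ (requires full-time or seasonal) → not eligible.
Long-Term Disability — service 767 days ≥ 24 months (≈720 days) ✓; 25 hrs/wk < 32 ✗ → not eligible.
Pet Insurance — status part-time ✓; service 767 days ≥ 60 days ✓; rating 3 < 4 ✗ → not eligible.
Transit Subsidy — status part-time ✓ (not excluded); service 767 days ≥ 4 weeks (≈28 days) ✓; grade IC6 ≥ IC4 ✓; 25 hrs/wk ≥ 15 ✓; age 61 ≥ 25 ✓ → eligible.
Flexible Spending Account — status part-time ✗ (requires full-time or temporary) → not eligible.
Remote Work Stipend — service 767 days ≥ 90 days ✓; dept Facilities ✗ → not eligible.
Phone Allowance — status part-time ✓; age 61 ≥ 25 ✓; dept Facilities ✓; 25 hrs/wk ≥ 20 ✓; service 767 days ≥ 30 days ✓ → eligible.
Volunteer Time Off — status part-time ✓; service 767 days ≥ 3 months (≈90 days) ✓; site Austin ✗ (not Richmond) → not eligible.

Transit Subsidy, Phone Allowance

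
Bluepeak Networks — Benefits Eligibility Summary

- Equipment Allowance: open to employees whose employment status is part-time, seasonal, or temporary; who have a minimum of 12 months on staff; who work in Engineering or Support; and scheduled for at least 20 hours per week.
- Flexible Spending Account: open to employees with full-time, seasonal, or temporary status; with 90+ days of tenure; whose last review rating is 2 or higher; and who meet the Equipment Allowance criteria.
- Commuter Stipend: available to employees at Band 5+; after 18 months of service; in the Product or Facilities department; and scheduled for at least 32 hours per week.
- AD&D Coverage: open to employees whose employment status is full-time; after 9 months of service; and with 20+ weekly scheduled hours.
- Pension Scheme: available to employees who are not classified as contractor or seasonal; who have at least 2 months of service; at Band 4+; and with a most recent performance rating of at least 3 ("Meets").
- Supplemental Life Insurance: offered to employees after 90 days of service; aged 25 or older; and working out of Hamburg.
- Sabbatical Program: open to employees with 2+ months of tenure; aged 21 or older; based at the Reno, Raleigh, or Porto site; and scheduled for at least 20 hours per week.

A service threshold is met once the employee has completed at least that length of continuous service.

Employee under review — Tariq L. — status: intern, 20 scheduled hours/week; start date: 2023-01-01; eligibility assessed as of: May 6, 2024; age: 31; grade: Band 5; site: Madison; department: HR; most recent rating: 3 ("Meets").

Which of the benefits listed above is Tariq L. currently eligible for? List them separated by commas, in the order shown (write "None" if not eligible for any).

Service from 2023-01-01 to May 6, 2024: 491 days.
Equipment Allowance — status intern ✗ (requires part-time, seasonal, or temporary) → not eligible.
Flexible Spending Account — status intern ✗ (requires full-time, seasonal, or temporary) → not eligible.
Commuter Stipend — grade Band 5 ≥ Band 5 ✓; service 491 days < 18 months (≈540 days) ✗ → not eligible.
AD&D Coverage — status intern ✗ (requires full-time) → not eligible.
Pension Scheme — status intern ✓ (not excluded); service 491 days ≥ 2 months (≈60 days) ✓; grade Band 5 ≥ Band 4 ✓; rating 3 ≥ 3 ✓ → eligible.
Supplemental Life Insurance — service 491 days ≥ 90 days ✓; age 31 ≥ 25 ✓; site Madison ✗ (not Hamburg) → not eligible.
Sabbatical Program — service 491 days ≥ 2 months (≈60 days) ✓; age 31 ≥ 21 ✓; site Madison ✗ (not Reno, Raleigh, or Porto) → not eligible.

Pension Scheme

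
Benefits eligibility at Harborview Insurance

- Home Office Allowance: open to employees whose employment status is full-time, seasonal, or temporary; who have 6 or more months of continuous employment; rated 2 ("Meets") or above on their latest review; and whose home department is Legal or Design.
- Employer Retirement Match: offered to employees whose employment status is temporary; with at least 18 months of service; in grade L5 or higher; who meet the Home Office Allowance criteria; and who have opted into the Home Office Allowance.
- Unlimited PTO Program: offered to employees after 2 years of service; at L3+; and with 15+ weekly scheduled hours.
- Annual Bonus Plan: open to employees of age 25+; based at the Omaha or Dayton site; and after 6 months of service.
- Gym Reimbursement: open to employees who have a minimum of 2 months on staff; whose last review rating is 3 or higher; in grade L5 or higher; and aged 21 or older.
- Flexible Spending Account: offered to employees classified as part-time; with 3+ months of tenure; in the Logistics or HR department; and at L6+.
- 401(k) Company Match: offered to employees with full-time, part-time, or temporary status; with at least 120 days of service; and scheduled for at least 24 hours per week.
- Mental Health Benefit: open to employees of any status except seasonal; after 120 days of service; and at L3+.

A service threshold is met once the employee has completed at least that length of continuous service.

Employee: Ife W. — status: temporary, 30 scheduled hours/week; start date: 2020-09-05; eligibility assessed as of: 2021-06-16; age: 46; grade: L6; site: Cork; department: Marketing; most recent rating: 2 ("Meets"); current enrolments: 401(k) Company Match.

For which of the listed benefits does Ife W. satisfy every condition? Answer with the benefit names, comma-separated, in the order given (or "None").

Service from 2020-09-05 to 2021-06-16: 284 days.
Home Office Allowance — status temporary ✓; service 284 days ≥ 6 months (≈180 days) ✓; rating 2 ≥ 2 ✓; dept Marketing ✗ → not eligible.
Employer Retirement Match — status temporary ✓; service 284 days < 18 months (≈540 days) ✗ → not eligible.
Unlimited PTO Program — service 284 days < 2 years (≈730 days) ✗ → not eligible.
Annual Bonus Plan — age 46 ≥ 25 ✓; site Cork ✗ (not Omaha or Dayton) → not eligible.
Gym Reimbursement — service 284 days ≥ 2 months (≈60 days) ✓; rating 2 < 3 ✗ → not eligible.
Flexible Spending Account — status temporary ✗ (requires part-time) → not eligible.
401(k) Company Match — status temporary ✓; service 284 days ≥ 120 days ✓; 30 hrs/wk ≥ 24 ✓ → eligible.
Mental Health Benefit — status temporary ✓ (not excluded); service 284 days ≥ 120 days ✓; grade L6 ≥ L3 ✓ → eligible.

401(k) Company Match, Mental Health Benefit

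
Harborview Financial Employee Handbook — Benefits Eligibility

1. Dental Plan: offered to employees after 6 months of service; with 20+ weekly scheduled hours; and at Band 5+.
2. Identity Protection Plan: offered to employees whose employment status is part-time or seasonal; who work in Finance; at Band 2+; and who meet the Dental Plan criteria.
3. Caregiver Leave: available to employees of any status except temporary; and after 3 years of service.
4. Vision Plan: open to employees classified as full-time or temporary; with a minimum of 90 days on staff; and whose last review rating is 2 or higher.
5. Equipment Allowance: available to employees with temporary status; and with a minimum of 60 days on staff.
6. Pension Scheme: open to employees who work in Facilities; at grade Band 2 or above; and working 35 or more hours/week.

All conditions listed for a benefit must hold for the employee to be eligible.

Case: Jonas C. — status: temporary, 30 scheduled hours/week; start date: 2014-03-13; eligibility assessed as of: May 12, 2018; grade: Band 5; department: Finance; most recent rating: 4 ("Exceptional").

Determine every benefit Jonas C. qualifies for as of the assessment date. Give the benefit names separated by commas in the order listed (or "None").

Dental Plan, Vision Plan, Equipment Allowance

Service from 2014-03-13 to May 12, 2018: 1521 days.
Dental Plan — service 1521 days ≥ 6 months (≈180 days) ✓; 30 hrs/wk ≥ 20 ✓; grade Band 5 ≥ Band 5 ✓ → eligible.
Identity Protection Plan — status temporary ✗ (requires part-time or seasonal) → not eligible.
Caregiver Leave — status temporary ✗ (excluded) → not eligible.
Vision Plan — status temporary ✓; service 1521 days ≥ 90 days ✓; rating 4 ≥ 2 ✓ → eligible.
Equipment Allowance — status temporary ✓; service 1521 days ≥ 60 days ✓ → eligible.
Pension Scheme — dept Finance ✗ → not eligible.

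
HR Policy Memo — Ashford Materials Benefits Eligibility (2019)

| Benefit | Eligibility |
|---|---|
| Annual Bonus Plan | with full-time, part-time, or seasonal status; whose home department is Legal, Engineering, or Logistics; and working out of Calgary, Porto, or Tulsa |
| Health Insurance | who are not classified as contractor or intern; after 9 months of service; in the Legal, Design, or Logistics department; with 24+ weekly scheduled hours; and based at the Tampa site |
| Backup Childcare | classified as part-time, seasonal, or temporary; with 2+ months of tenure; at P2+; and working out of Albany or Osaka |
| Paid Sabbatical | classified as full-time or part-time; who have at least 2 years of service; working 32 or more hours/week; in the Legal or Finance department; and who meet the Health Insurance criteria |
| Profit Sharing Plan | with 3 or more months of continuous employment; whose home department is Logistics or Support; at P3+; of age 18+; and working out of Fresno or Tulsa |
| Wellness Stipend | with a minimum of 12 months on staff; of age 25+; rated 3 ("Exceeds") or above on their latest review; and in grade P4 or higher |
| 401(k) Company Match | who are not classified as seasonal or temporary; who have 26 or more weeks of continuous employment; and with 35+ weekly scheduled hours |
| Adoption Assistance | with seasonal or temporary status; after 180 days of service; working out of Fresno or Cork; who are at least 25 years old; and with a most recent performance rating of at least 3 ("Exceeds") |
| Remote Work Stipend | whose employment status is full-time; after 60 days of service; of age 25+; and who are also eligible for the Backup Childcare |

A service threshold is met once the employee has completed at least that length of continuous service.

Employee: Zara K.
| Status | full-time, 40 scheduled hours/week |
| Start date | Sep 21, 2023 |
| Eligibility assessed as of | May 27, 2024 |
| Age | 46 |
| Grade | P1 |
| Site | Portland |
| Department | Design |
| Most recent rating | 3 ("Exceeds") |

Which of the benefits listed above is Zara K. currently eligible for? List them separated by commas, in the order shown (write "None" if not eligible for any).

Service from Sep 21, 2023 to May 27, 2024: 249 days.
Annual Bonus Plan — status full-time ✓; dept Design ✗ → not eligible.
Health Insurance — status full-time ✓ (not excluded); service 249 days < 9 months (≈270 days) ✗ → not eligible.
Backup Childcare — status full-time ✗ (requires part-time, seasonal, or temporary) → not eligible.
Paid Sabbatical — status full-time ✓; service 249 days < 2 years (≈730 days) ✗ → not eligible.
Profit Sharing Plan — service 249 days ≥ 3 months (≈90 days) ✓; dept Design ✗ → not eligible.
Wellness Stipend — service 249 days < 12 months (≈360 days) ✗ → not eligible.
401(k) Company Match — status full-time ✓ (not excluded); service 249 days ≥ 26 weeks (≈182 days) ✓; 40 hrs/wk ≥ 35 ✓ → eligible.
Adoption Assistance — status full-time ✗ (requires seasonal or temporary) → not eligible.
Remote Work Stipend — status full-time ✓; service 249 days ≥ 60 days ✓; age 46 ≥ 25 ✓; not eligible for Backup Childcare ✗ → not eligible.

401(k) Company Match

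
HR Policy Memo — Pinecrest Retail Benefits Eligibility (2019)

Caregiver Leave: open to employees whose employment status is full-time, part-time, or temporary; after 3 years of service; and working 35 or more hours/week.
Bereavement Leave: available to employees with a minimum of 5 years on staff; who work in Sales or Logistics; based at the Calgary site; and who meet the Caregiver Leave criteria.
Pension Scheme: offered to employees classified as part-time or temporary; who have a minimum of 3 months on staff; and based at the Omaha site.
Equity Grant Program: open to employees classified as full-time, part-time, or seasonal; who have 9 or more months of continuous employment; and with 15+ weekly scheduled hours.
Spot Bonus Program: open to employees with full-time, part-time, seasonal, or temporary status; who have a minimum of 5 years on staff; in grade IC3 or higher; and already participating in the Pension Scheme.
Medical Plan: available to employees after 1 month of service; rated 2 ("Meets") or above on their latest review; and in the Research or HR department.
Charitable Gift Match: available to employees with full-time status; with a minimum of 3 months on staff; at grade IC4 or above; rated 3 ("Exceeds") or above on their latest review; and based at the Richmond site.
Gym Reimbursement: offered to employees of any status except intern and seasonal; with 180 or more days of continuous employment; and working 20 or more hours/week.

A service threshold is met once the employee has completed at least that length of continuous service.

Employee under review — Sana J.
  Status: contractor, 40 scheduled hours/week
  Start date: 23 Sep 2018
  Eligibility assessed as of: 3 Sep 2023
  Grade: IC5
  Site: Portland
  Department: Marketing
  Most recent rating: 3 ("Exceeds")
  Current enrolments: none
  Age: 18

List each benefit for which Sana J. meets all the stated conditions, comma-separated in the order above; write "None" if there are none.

Gym Reimbursement

Service from 23 Sep 2018 to 3 Sep 2023: 1806 days.
Caregiver Leave — status contractor ✗ (requires full-time, part-time, or temporary) → not eligible.
Bereavement Leave — service 1806 days < 5 years (≈1825 days) ✗ → not eligible.
Pension Scheme — status contractor ✗ (requires part-time or temporary) → not eligible.
Equity Grant Program — status contractor ✗ (requires full-time, part-time, or seasonal) → not eligible.
Spot Bonus Program — status contractor ✗ (requires full-time, part-time, seasonal, or temporary) → not eligible.
Medical Plan — service 1806 days ≥ 1 month (≈30 days) ✓; rating 3 ≥ 2 ✓; dept Marketing ✗ → not eligible.
Charitable Gift Match — status contractor ✗ (requires full-time) → not eligible.
Gym Reimbursement — status contractor ✓ (not excluded); service 1806 days ≥ 180 days ✓; 40 hrs/wk ≥ 20 ✓ → eligible.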